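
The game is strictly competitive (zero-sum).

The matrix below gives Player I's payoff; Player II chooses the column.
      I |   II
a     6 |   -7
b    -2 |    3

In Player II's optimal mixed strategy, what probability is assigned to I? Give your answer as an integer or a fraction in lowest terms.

Row minima are -7 and -2, so Player I's maximin is -2; column maxima are 6 and 3, so Player II's minimax is 3. These differ, so the equilibrium is in mixed strategies.
Let Player II play I with probability q. Player I is indifferent when 6q − 7(1−q) = −2q + 3(1−q), giving q = 5/9.

5/9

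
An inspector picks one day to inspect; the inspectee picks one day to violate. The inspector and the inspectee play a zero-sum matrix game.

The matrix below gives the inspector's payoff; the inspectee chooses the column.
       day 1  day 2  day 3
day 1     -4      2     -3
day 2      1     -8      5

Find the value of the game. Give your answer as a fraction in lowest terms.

Column day 3 is strictly dominated by day 1 for the inspectee (it gives the inspector more in every row).
The remaining 2×2 game on (day 1, day 2) × (day 1, day 2) has no saddle point. Let the inspector play day 1 with probability p; indifference gives −4p + (1−p) = 2p − 8(1−p), so p = 3/5.
Similarly the inspectee's optimal q on day 1 is 2/3, and the value is -4·(2/3) + (2)·(1/3) = -2.

-2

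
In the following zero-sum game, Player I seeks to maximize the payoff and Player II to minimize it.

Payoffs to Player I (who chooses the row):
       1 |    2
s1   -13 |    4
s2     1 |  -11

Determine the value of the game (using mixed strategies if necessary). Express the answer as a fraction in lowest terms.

-139/29

Row minima are -13 and -11, so Player I's maximin is -11; column maxima are 1 and 4, so Player II's minimax is 1. These differ, so the equilibrium is in mixed strategies.
Let Player I play s1 with probability p. Player II is indifferent when −13p + (1−p) = 4p − 11(1−p), giving p = 12/29.
Let Player II play 1 with probability q. Player I is indifferent when −13q + 4(1−q) = q − 11(1−q), giving q = 15/29.
The value is -13·(15/29) + (4)·(14/29) = -139/29.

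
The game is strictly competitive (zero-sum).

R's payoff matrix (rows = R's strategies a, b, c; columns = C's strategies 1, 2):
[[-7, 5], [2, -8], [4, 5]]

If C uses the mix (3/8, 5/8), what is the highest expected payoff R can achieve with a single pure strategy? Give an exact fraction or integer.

37/8

a: (-7)·(3/8) + (5)·(5/8) = 1/2.
b: (2)·(3/8) + (-8)·(5/8) = -17/4.
c: (4)·(3/8) + (5)·(5/8) = 37/8.
The best pure response is c with expected payoff 37/8.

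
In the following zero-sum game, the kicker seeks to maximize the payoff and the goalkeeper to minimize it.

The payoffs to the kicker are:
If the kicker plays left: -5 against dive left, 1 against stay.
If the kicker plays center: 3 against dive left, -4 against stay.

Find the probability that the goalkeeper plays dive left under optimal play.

Row minima are -5 and -4, so the kicker's maximin is -4; column maxima are 3 and 1, so the goalkeeper's minimax is 1. These differ, so the equilibrium is in mixed strategies.
Let the goalkeeper play dive left with probability q. The kicker is indifferent when −5q + (1−q) = 3q − 4(1−q), giving q = 5/13.

5/13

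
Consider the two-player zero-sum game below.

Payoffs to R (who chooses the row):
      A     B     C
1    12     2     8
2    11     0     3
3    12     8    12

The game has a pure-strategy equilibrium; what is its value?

Row minima: 2, 0, 8 → R's maximin is 8.
Column maxima: 12, 8, 12 → C's minimax is 8.
They coincide at (3, B), so the value is 8.

8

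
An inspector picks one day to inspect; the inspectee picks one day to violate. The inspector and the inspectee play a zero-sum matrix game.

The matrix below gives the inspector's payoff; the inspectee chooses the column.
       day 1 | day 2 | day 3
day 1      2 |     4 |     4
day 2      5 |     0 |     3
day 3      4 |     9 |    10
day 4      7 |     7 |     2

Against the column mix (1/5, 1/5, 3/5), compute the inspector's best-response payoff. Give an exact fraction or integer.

day 1: (2)·(1/5) + (4)·(1/5) + (4)·(3/5) = 18/5.
day 2: (5)·(1/5) + (0)·(1/5) + (3)·(3/5) = 14/5.
day 3: (4)·(1/5) + (9)·(1/5) + (10)·(3/5) = 43/5.
day 4: (7)·(1/5) + (7)·(1/5) + (2)·(3/5) = 4.
The best pure response is day 3 with expected payoff 43/5.

43/5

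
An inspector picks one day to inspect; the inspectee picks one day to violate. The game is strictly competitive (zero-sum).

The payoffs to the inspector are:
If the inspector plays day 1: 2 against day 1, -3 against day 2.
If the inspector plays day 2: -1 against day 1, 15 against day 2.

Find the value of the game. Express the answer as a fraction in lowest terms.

9/7

Row minima are -3 and -1, so the inspector's maximin is -1; column maxima are 2 and 15, so the inspectee's minimax is 2. These differ, so the equilibrium is in mixed strategies.
Let the inspector play day 1 with probability p. The inspectee is indifferent when 2p − (1−p) = −3p + 15(1−p), giving p = 16/21.
Let the inspectee play day 1 with probability q. The inspector is indifferent when 2q − 3(1−q) = −q + 15(1−q), giving q = 6/7.
The value is 2·(6/7) + (-3)·(1/7) = 9/7.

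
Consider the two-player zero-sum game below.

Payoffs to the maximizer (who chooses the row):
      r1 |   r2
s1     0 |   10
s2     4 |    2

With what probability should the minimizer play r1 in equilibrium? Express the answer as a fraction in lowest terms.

Row minima are 0 and 2, so the maximizer's maximin is 2; column maxima are 4 and 10, so the minimizer's minimax is 4. These differ, so the equilibrium is in mixed strategies.
Let the minimizer play r1 with probability q. The maximizer is indifferent when 10(1−q) = 4q + 2(1−q), giving q = 2/3.

2/3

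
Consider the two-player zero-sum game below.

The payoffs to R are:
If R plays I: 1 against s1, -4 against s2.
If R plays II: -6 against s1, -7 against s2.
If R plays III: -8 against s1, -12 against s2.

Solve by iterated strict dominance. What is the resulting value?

Row III is strictly dominated by row I (1>-8, -4>-12); eliminate III.
Row II is strictly dominated by row I (1>-6, -4>-7); eliminate II.
Column s1 is strictly dominated by s2 for C (-4<1); eliminate s1.
Only (I, s2) remains, with payoff -4.

-4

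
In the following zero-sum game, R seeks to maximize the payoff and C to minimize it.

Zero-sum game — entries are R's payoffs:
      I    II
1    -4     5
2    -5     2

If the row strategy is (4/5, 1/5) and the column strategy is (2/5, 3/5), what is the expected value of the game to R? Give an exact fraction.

24/25

Against (2/5, 3/5), each row's expected payoff is 1: 7/5; 2: -4/5.
Taking the (4/5, 1/5)-weighted average: (4/5)·(7/5) + (1/5)·(-4/5) = 24/25.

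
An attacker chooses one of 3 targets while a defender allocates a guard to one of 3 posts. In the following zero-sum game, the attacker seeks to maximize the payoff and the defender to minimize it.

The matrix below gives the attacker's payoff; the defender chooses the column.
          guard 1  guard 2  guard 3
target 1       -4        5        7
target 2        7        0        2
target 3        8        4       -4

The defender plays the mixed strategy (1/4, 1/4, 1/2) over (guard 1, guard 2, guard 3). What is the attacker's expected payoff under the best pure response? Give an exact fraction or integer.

target 1: (-4)·(1/4) + (5)·(1/4) + (7)·(1/2) = 15/4.
target 2: (7)·(1/4) + (0)·(1/4) + (2)·(1/2) = 11/4.
target 3: (8)·(1/4) + (4)·(1/4) + (-4)·(1/2) = 1.
The best pure response is target 1 with expected payoff 15/4.

15/4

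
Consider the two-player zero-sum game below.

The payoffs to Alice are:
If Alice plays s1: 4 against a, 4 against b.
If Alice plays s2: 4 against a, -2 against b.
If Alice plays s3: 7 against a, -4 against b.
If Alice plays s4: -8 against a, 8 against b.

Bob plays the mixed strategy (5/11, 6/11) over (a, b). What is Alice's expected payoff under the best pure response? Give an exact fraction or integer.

4

s1: (4)·(5/11) + (4)·(6/11) = 4.
s2: (4)·(5/11) + (-2)·(6/11) = 8/11.
s3: (7)·(5/11) + (-4)·(6/11) = 1.
s4: (-8)·(5/11) + (8)·(6/11) = 8/11.
The best pure response is s1 with expected payoff 4.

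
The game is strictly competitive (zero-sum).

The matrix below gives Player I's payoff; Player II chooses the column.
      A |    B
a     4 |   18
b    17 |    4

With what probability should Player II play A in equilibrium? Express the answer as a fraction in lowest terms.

14/27

Row minima are 4 and 4, so Player I's maximin is 4; column maxima are 17 and 18, so Player II's minimax is 17. These differ, so the equilibrium is in mixed strategies.
Let Player II play A with probability q. Player I is indifferent when 4q + 18(1−q) = 17q + 4(1−q), giving q = 14/27.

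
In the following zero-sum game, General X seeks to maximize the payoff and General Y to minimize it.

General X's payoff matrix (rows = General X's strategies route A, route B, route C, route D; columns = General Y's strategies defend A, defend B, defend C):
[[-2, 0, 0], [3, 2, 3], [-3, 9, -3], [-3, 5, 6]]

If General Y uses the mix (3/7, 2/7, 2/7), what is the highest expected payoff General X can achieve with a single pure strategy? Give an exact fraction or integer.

route A: (-2)·(3/7) + (0)·(2/7) + (0)·(2/7) = -6/7.
route B: (3)·(3/7) + (2)·(2/7) + (3)·(2/7) = 19/7.
route C: (-3)·(3/7) + (9)·(2/7) + (-3)·(2/7) = 3/7.
route D: (-3)·(3/7) + (5)·(2/7) + (6)·(2/7) = 13/7.
The best pure response is route B with expected payoff 19/7.

19/7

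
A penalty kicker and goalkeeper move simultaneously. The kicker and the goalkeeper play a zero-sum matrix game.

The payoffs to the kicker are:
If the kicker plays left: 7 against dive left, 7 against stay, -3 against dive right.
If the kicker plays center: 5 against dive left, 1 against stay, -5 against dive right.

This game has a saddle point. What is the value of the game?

-3

Row minima: -3, -5 → the kicker's maximin is -3.
Column maxima: 7, 7, -3 → the goalkeeper's minimax is -3.
They coincide at (left, dive right), so the value is -3.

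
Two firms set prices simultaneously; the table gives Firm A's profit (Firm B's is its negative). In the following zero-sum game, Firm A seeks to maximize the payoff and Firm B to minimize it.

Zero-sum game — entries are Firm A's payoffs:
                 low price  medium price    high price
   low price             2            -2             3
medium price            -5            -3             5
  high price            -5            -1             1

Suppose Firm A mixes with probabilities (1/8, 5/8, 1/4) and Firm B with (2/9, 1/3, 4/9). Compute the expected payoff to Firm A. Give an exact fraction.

-1/24

Against (2/9, 1/3, 4/9), each row's expected payoff is low price: 10/9; medium price: 1/9; high price: -1.
Taking the (1/8, 5/8, 1/4)-weighted average: (1/8)·(10/9) + (5/8)·(1/9) + (1/4)·(-1) = -1/24.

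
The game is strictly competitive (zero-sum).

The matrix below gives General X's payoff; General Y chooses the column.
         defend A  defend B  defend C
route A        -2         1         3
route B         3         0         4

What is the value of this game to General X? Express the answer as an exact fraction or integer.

Column defend C is strictly dominated by defend B for General Y (it gives General X more in every row).
The remaining 2×2 game on (route A, route B) × (defend A, defend B) has no saddle point. Let General X play route A with probability p; indifference gives −2p + 3(1−p) = p, so p = 1/2.
Similarly General Y's optimal q on defend A is 1/6, and the value is -2·(1/6) + (1)·(5/6) = 1/2.

1/2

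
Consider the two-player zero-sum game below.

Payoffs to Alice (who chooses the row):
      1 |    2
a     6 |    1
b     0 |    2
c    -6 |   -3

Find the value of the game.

Row c is strictly dominated by row b, so Alice never plays it.
The remaining 2×2 game on (a, b) × (1, 2) has no saddle point. Let Alice play a with probability p; indifference gives 6p = p + 2(1−p), so p = 2/7.
Similarly Bob's optimal q on 1 is 1/7, and the value is 6·(1/7) + (1)·(6/7) = 12/7.

12/7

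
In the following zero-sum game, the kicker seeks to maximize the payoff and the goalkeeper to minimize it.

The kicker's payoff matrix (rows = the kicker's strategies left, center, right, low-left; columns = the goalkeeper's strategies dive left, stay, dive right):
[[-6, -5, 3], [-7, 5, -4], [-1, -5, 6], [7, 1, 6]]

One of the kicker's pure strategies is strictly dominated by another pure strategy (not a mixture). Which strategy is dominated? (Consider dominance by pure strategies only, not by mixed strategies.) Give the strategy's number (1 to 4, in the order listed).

1

Compare left with low-left: 7 > -6, 1 > -5, 6 > 3.
So low-left strictly dominates left for the kicker; left is strictly dominated.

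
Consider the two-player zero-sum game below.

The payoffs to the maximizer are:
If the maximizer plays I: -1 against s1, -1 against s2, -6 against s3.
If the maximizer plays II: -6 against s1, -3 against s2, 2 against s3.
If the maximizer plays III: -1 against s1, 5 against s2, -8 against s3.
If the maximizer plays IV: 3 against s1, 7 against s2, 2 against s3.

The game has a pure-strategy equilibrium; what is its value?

2

Row minima: -6, -6, -8, 2 → the maximizer's maximin is 2.
Column maxima: 3, 7, 2 → the minimizer's minimax is 2.
They coincide at (IV, s3), so the value is 2.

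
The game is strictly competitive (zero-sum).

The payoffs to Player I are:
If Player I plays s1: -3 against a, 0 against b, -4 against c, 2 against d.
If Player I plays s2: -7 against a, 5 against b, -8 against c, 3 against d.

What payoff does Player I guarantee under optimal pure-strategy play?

-4

Row minima: -4, -8 → Player I's maximin is -4.
Column maxima: -3, 5, -4, 3 → Player II's minimax is -4.
They coincide at (s1, c), so the value is -4.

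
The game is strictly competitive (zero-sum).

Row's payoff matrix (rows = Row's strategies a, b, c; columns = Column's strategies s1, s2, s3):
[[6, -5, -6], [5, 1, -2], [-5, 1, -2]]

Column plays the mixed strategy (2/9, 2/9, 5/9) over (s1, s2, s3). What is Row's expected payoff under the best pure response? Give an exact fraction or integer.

2/9

a: (6)·(2/9) + (-5)·(2/9) + (-6)·(5/9) = -28/9.
b: (5)·(2/9) + (1)·(2/9) + (-2)·(5/9) = 2/9.
c: (-5)·(2/9) + (1)·(2/9) + (-2)·(5/9) = -2.
The best pure response is b with expected payoff 2/9.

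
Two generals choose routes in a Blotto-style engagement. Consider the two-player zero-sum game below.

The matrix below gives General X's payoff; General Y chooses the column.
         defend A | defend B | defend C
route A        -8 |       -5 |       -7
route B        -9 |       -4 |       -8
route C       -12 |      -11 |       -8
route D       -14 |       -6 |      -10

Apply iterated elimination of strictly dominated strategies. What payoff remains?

Row route D is strictly dominated by row route A (-8>-14, -5>-6, -7>-10); eliminate route D.
Column defend B is strictly dominated by defend A for General Y (-8<-5, -9<-4, -12<-11); eliminate defend B.
Column defend C is strictly dominated by defend A for General Y (-8<-7, -9<-8, -12<-8); eliminate defend C.
Row route C is strictly dominated by row route A (-8>-12); eliminate route C.
Row route B is strictly dominated by row route A (-8>-9); eliminate route B.
Only (route A, defend A) remains, with payoff -8.

-8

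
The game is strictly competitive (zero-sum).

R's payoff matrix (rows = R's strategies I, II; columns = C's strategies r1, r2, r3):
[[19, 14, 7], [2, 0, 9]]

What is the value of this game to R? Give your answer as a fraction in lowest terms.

Column r1 is strictly dominated by r2 for C (it gives R more in every row).
The remaining 2×2 game on (I, II) × (r2, r3) has no saddle point. Let R play I with probability p; indifference gives 14p = 7p + 9(1−p), so p = 9/16.
Similarly C's optimal q on r2 is 1/8, and the value is 14·(1/8) + (7)·(7/8) = 63/8.

63/8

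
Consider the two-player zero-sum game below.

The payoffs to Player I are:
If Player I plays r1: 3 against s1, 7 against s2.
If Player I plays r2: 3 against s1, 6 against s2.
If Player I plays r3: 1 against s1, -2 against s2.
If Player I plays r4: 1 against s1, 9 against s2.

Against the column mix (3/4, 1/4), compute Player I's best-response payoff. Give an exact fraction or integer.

4

r1: (3)·(3/4) + (7)·(1/4) = 4.
r2: (3)·(3/4) + (6)·(1/4) = 15/4.
r3: (1)·(3/4) + (-2)·(1/4) = 1/4.
r4: (1)·(3/4) + (9)·(1/4) = 3.
The best pure response is r1 with expected payoff 4.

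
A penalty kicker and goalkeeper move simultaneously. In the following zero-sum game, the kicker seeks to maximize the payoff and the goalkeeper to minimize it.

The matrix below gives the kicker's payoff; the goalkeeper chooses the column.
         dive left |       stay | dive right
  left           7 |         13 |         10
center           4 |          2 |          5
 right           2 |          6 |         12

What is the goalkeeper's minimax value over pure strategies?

The worst case (largest entry) in each column is dive left: 7, stay: 13, dive right: 12.
The best (smallest) of these is 7.

7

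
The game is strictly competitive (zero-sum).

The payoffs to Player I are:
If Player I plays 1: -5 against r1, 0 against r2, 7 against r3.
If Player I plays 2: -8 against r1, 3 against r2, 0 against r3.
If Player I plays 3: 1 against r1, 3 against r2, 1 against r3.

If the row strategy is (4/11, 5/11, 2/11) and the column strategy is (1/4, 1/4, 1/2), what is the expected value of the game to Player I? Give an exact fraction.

23/44

Against (1/4, 1/4, 1/2), each row's expected payoff is 1: 9/4; 2: -5/4; 3: 3/2.
Taking the (4/11, 5/11, 2/11)-weighted average: (4/11)·(9/4) + (5/11)·(-5/4) + (2/11)·(3/2) = 23/44.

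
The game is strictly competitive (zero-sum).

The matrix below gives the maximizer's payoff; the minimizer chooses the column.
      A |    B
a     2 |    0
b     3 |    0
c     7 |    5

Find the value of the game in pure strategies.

Row minima: 0, 0, 5 → the maximizer's maximin is 5.
Column maxima: 7, 5 → the minimizer's minimax is 5.
They coincide at (c, B), so the value is 5.

5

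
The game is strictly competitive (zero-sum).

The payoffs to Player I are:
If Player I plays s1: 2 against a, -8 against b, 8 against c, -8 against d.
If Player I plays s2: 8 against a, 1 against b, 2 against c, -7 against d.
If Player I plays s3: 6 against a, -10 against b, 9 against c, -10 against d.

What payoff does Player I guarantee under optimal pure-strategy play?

Row minima: -8, -7, -10 → Player I's maximin is -7.
Column maxima: 8, 1, 9, -7 → Player II's minimax is -7.
They coincide at (s2, d), so the value is -7.

-7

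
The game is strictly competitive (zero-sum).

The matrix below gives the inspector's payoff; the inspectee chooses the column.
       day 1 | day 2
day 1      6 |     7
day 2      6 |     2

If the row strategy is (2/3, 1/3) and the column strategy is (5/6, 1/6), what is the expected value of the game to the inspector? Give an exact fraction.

Against (5/6, 1/6), each row's expected payoff is day 1: 37/6; day 2: 16/3.
Taking the (2/3, 1/3)-weighted average: (2/3)·(37/6) + (1/3)·(16/3) = 53/9.

53/9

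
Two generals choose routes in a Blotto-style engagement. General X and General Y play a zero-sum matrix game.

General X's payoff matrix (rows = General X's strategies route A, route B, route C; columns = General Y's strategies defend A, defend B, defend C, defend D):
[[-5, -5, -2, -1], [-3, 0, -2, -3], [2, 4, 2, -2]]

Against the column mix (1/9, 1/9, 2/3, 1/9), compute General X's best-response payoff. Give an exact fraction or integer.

route A: (-5)·(1/9) + (-5)·(1/9) + (-2)·(2/3) + (-1)·(1/9) = -23/9.
route B: (-3)·(1/9) + (0)·(1/9) + (-2)·(2/3) + (-3)·(1/9) = -2.
route C: (2)·(1/9) + (4)·(1/9) + (2)·(2/3) + (-2)·(1/9) = 16/9.
The best pure response is route C with expected payoff 16/9.

16/9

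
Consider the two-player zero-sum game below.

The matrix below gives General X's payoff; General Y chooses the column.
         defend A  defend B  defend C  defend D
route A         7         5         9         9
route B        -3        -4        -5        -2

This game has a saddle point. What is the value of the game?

5

Row minima: 5, -5 → General X's maximin is 5.
Column maxima: 7, 5, 9, 9 → General Y's minimax is 5.
They coincide at (route A, defend B), so the value is 5.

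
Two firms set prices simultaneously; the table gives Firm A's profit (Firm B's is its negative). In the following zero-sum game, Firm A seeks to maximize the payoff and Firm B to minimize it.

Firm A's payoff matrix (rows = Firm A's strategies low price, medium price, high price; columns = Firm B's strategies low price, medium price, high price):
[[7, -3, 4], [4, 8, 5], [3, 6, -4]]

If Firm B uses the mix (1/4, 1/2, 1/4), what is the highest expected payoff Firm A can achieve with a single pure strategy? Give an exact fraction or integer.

25/4

low price: (7)·(1/4) + (-3)·(1/2) + (4)·(1/4) = 5/4.
medium price: (4)·(1/4) + (8)·(1/2) + (5)·(1/4) = 25/4.
high price: (3)·(1/4) + (6)·(1/2) + (-4)·(1/4) = 11/4.
The best pure response is medium price with expected payoff 25/4.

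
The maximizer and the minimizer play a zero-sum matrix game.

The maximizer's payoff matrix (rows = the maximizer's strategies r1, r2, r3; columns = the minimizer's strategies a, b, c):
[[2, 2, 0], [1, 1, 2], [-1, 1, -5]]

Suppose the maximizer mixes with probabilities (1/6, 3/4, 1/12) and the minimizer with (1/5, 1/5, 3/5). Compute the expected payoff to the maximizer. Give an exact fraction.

Against (1/5, 1/5, 3/5), each row's expected payoff is r1: 4/5; r2: 8/5; r3: -3.
Taking the (1/6, 3/4, 1/12)-weighted average: (1/6)·(4/5) + (3/4)·(8/5) + (1/12)·(-3) = 13/12.

13/12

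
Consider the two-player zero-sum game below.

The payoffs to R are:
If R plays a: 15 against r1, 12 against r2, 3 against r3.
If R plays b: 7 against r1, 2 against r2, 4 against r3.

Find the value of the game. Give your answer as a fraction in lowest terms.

42/11

Column r1 is strictly dominated by r2 for C (it gives R more in every row).
The remaining 2×2 game on (a, b) × (r2, r3) has no saddle point. Let R play a with probability p; indifference gives 12p + 2(1−p) = 3p + 4(1−p), so p = 2/11.
Similarly C's optimal q on r2 is 1/11, and the value is 12·(1/11) + (3)·(10/11) = 42/11.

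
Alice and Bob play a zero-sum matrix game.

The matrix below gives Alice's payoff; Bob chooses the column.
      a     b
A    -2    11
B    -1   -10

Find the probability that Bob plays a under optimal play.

Row minima are -2 and -10, so Alice's maximin is -2; column maxima are -1 and 11, so Bob's minimax is -1. These differ, so the equilibrium is in mixed strategies.
Let Bob play a with probability q. Alice is indifferent when −2q + 11(1−q) = −q − 10(1−q), giving q = 21/22.

21/22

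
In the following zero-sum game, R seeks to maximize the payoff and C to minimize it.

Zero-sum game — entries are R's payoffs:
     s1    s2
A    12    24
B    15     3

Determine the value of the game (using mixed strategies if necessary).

27/2

Row minima are 12 and 3, so R's maximin is 12; column maxima are 15 and 24, so C's minimax is 15. These differ, so the equilibrium is in mixed strategies.
Let R play A with probability p. C is indifferent when 12p + 15(1−p) = 24p + 3(1−p), giving p = 1/2.
Let C play s1 with probability q. R is indifferent when 12q + 24(1−q) = 15q + 3(1−q), giving q = 7/8.
The value is 12·(7/8) + (24)·(1/8) = 27/2.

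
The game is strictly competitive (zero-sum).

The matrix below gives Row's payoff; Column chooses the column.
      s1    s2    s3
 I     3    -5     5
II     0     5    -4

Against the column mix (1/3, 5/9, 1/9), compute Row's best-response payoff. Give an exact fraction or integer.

I: (3)·(1/3) + (-5)·(5/9) + (5)·(1/9) = -11/9.
II: (0)·(1/3) + (5)·(5/9) + (-4)·(1/9) = 7/3.
The best pure response is II with expected payoff 7/3.

7/3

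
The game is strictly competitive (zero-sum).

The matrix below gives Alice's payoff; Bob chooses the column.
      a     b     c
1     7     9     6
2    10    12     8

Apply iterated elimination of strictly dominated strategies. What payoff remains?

Column a is strictly dominated by c for Bob (6<7, 8<10); eliminate a.
Column b is strictly dominated by c for Bob (6<9, 8<12); eliminate b.
Row 1 is strictly dominated by row 2 (8>6); eliminate 1.
Only (2, c) remains, with payoff 8.

8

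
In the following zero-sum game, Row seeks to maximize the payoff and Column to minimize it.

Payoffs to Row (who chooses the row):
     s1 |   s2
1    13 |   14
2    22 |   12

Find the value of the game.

Row minima are 13 and 12, so Row's maximin is 13; column maxima are 22 and 14, so Column's minimax is 14. These differ, so the equilibrium is in mixed strategies.
Let Row play 1 with probability p. Column is indifferent when 13p + 22(1−p) = 14p + 12(1−p), giving p = 10/11.
Let Column play s1 with probability q. Row is indifferent when 13q + 14(1−q) = 22q + 12(1−q), giving q = 2/11.
The value is 13·(2/11) + (14)·(9/11) = 152/11.

152/11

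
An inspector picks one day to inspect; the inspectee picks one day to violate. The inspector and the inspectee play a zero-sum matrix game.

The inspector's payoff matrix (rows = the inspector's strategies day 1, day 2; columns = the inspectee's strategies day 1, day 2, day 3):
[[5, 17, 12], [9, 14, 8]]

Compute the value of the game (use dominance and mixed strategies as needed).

17/2

Column day 2 is strictly dominated by day 3 for the inspectee (it gives the inspector more in every row).
The remaining 2×2 game on (day 1, day 2) × (day 1, day 3) has no saddle point. Let the inspector play day 1 with probability p; indifference gives 5p + 9(1−p) = 12p + 8(1−p), so p = 1/8.
Similarly the inspectee's optimal q on day 1 is 1/2, and the value is 5·(1/2) + (12)·(1/2) = 17/2.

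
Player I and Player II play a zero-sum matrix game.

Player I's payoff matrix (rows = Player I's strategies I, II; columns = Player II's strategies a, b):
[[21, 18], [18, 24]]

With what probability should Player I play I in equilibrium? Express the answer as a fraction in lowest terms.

Row minima are 18 and 18, so Player I's maximin is 18; column maxima are 21 and 24, so Player II's minimax is 21. These differ, so the equilibrium is in mixed strategies.
Let Player I play I with probability p. Player II is indifferent when 21p + 18(1−p) = 18p + 24(1−p), giving p = 2/3.

2/3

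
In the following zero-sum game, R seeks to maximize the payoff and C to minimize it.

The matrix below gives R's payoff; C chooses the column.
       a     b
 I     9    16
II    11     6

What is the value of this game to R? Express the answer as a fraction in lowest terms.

Row minima are 9 and 6, so R's maximin is 9; column maxima are 11 and 16, so C's minimax is 11. These differ, so the equilibrium is in mixed strategies.
Let R play I with probability p. C is indifferent when 9p + 11(1−p) = 16p + 6(1−p), giving p = 5/12.
Let C play a with probability q. R is indifferent when 9q + 16(1−q) = 11q + 6(1−q), giving q = 5/6.
The value is 9·(5/6) + (16)·(1/6) = 61/6.

61/6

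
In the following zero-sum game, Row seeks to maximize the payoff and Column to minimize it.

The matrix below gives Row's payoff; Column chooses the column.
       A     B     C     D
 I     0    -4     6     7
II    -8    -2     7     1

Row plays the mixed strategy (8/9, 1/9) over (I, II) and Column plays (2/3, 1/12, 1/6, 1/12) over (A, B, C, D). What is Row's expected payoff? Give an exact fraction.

23/36

Against (2/3, 1/12, 1/6, 1/12), each row's expected payoff is I: 5/4; II: -17/4.
Taking the (8/9, 1/9)-weighted average: (8/9)·(5/4) + (1/9)·(-17/4) = 23/36.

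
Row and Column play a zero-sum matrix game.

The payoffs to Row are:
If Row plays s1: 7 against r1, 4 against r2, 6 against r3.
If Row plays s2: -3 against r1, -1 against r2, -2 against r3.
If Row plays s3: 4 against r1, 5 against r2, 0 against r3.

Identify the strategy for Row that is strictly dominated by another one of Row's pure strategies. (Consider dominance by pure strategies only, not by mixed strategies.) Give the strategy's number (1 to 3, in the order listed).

2

Compare s2 with s1: 7 > -3, 4 > -1, 6 > -2.
So s1 strictly dominates s2 for Row; s2 is strictly dominated.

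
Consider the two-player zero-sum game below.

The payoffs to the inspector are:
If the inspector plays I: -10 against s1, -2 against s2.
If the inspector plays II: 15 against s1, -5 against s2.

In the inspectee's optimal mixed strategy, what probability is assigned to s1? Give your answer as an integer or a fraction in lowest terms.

3/28

Row minima are -10 and -5, so the inspector's maximin is -5; column maxima are 15 and -2, so the inspectee's minimax is -2. These differ, so the equilibrium is in mixed strategies.
Let the inspectee play s1 with probability q. The inspector is indifferent when −10q − 2(1−q) = 15q − 5(1−q), giving q = 3/28.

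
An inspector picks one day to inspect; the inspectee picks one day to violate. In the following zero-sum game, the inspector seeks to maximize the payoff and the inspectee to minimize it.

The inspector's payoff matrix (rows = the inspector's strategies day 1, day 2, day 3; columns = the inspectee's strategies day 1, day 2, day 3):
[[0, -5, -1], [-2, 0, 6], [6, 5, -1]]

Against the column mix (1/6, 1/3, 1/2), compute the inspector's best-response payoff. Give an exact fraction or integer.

day 1: (0)·(1/6) + (-5)·(1/3) + (-1)·(1/2) = -13/6.
day 2: (-2)·(1/6) + (0)·(1/3) + (6)·(1/2) = 8/3.
day 3: (6)·(1/6) + (5)·(1/3) + (-1)·(1/2) = 13/6.
The best pure response is day 2 with expected payoff 8/3.

8/3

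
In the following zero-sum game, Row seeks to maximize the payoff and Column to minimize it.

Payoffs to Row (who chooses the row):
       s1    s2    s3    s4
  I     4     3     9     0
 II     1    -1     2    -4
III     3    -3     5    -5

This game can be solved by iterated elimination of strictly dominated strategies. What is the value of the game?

0

Column s3 is strictly dominated by s1 for Column (4<9, 1<2, 3<5); eliminate s3.
Column s2 is strictly dominated by s4 for Column (0<3, -4<-1, -5<-3); eliminate s2.
Row II is strictly dominated by row I (4>1, 0>-4); eliminate II.
Row III is strictly dominated by row I (4>3, 0>-5); eliminate III.
Column s1 is strictly dominated by s4 for Column (0<4); eliminate s1.
Only (I, s4) remains, with payoff 0.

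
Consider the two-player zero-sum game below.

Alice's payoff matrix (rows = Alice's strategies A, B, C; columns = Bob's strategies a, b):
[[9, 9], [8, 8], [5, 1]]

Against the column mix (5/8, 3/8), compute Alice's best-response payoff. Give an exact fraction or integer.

9

A: (9)·(5/8) + (9)·(3/8) = 9.
B: (8)·(5/8) + (8)·(3/8) = 8.
C: (5)·(5/8) + (1)·(3/8) = 7/2.
The best pure response is A with expected payoff 9.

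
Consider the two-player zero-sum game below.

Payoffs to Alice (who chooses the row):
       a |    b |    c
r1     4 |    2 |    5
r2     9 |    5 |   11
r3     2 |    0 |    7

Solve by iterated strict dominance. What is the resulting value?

Column a is strictly dominated by b for Bob (2<4, 5<9, 0<2); eliminate a.
Row r1 is strictly dominated by row r2 (5>2, 11>5); eliminate r1.
Column c is strictly dominated by b for Bob (5<11, 0<7); eliminate c.
Row r3 is strictly dominated by row r2 (5>0); eliminate r3.
Only (r2, b) remains, with payoff 5.

5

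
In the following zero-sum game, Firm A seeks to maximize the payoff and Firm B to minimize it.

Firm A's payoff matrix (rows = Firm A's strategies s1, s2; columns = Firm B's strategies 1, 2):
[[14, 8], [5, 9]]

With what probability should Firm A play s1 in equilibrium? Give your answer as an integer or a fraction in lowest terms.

Row minima are 8 and 5, so Firm A's maximin is 8; column maxima are 14 and 9, so Firm B's minimax is 9. These differ, so the equilibrium is in mixed strategies.
Let Firm A play s1 with probability p. Firm B is indifferent when 14p + 5(1−p) = 8p + 9(1−p), giving p = 2/5.

2/5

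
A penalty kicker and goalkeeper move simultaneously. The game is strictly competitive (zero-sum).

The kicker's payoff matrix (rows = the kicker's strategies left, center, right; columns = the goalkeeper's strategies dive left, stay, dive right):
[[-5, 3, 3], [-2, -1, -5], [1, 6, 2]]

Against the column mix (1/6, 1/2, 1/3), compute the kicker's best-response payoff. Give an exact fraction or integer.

left: (-5)·(1/6) + (3)·(1/2) + (3)·(1/3) = 5/3.
center: (-2)·(1/6) + (-1)·(1/2) + (-5)·(1/3) = -5/2.
right: (1)·(1/6) + (6)·(1/2) + (2)·(1/3) = 23/6.
The best pure response is right with expected payoff 23/6.

23/6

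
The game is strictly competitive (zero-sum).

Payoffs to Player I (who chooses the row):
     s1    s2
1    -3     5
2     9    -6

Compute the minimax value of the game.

27/23

Row minima are -3 and -6, so Player I's maximin is -3; column maxima are 9 and 5, so Player II's minimax is 5. These differ, so the equilibrium is in mixed strategies.
Let Player I play 1 with probability p. Player II is indifferent when −3p + 9(1−p) = 5p − 6(1−p), giving p = 15/23.
Let Player II play s1 with probability q. Player I is indifferent when −3q + 5(1−q) = 9q − 6(1−q), giving q = 11/23.
The value is -3·(11/23) + (5)·(12/23) = 27/23.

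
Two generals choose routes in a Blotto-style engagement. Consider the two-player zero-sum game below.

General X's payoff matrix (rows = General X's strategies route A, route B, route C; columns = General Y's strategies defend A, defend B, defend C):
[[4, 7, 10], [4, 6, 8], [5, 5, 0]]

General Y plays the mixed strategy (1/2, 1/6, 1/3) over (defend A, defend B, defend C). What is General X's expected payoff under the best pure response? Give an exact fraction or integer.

13/2

route A: (4)·(1/2) + (7)·(1/6) + (10)·(1/3) = 13/2.
route B: (4)·(1/2) + (6)·(1/6) + (8)·(1/3) = 17/3.
route C: (5)·(1/2) + (5)·(1/6) + (0)·(1/3) = 10/3.
The best pure response is route A with expected payoff 13/2.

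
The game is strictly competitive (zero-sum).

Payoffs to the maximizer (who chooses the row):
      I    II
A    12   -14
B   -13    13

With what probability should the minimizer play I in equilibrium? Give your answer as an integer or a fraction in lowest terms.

Row minima are -14 and -13, so the maximizer's maximin is -13; column maxima are 12 and 13, so the minimizer's minimax is 12. These differ, so the equilibrium is in mixed strategies.
Let the minimizer play I with probability q. The maximizer is indifferent when 12q − 14(1−q) = −13q + 13(1−q), giving q = 27/52.

27/52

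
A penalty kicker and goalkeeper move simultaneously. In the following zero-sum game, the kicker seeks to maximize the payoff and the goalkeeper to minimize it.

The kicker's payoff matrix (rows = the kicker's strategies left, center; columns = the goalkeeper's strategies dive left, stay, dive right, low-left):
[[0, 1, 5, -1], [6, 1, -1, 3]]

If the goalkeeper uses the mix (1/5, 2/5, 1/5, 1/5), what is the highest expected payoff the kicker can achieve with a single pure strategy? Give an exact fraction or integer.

2

left: (0)·(1/5) + (1)·(2/5) + (5)·(1/5) + (-1)·(1/5) = 6/5.
center: (6)·(1/5) + (1)·(2/5) + (-1)·(1/5) + (3)·(1/5) = 2.
The best pure response is center with expected payoff 2.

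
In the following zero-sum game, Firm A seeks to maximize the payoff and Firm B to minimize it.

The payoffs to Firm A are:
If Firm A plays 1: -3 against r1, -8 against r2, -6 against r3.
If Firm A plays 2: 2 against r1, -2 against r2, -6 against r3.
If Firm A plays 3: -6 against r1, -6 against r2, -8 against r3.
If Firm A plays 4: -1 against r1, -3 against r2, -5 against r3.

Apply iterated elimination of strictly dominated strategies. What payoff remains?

Row 1 is strictly dominated by row 4 (-1>-3, -3>-8, -5>-6); eliminate 1.
Column r2 is strictly dominated by r3 for Firm B (-6<-2, -8<-6, -5<-3); eliminate r2.
Row 3 is strictly dominated by row 2 (2>-6, -6>-8); eliminate 3.
Column r1 is strictly dominated by r3 for Firm B (-6<2, -5<-1); eliminate r1.
Row 2 is strictly dominated by row 4 (-5>-6); eliminate 2.
Only (4, r3) remains, with payoff -5.

-5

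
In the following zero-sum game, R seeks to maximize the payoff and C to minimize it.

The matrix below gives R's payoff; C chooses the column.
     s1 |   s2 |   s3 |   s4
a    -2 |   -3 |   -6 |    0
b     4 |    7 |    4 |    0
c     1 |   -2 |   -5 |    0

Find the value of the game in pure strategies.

0

Row minima: -6, 0, -5 → R's maximin is 0.
Column maxima: 4, 7, 4, 0 → C's minimax is 0.
They coincide at (b, s4), so the value is 0.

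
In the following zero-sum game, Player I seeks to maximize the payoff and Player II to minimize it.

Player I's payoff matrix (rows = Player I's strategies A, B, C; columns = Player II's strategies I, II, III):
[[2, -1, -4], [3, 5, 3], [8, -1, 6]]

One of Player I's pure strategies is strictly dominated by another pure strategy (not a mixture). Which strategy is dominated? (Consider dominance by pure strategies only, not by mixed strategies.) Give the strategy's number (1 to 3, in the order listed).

Compare A with B: 3 > 2, 5 > -1, 3 > -4.
So B strictly dominates A for Player I; A is strictly dominated.

1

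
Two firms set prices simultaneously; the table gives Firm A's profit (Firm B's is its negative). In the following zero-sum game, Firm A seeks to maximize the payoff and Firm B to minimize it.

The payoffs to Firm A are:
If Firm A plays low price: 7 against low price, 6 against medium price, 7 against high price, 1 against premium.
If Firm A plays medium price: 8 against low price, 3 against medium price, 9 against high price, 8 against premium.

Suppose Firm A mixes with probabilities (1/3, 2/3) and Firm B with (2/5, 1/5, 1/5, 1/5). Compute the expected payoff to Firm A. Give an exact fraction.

20/3

Against (2/5, 1/5, 1/5, 1/5), each row's expected payoff is low price: 28/5; medium price: 36/5.
Taking the (1/3, 2/3)-weighted average: (1/3)·(28/5) + (2/3)·(36/5) = 20/3.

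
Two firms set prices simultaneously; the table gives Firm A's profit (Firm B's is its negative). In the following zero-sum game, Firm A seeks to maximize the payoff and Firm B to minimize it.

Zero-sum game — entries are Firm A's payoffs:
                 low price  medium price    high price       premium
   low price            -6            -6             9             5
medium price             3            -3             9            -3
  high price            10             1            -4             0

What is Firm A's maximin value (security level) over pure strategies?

The worst-case payoff for each row is low price: -6, medium price: -3, high price: -4.
The best of these is -3.

-3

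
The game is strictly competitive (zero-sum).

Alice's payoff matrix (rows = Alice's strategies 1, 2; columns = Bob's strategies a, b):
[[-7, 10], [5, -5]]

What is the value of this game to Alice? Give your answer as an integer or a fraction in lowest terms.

5/9

Row minima are -7 and -5, so Alice's maximin is -5; column maxima are 5 and 10, so Bob's minimax is 5. These differ, so the equilibrium is in mixed strategies.
Let Alice play 1 with probability p. Bob is indifferent when −7p + 5(1−p) = 10p − 5(1−p), giving p = 10/27.
Let Bob play a with probability q. Alice is indifferent when −7q + 10(1−q) = 5q − 5(1−q), giving q = 5/9.
The value is -7·(5/9) + (10)·(4/9) = 5/9.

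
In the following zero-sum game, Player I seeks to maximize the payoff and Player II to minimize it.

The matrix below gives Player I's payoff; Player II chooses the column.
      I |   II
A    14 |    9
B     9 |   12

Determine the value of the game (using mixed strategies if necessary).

87/8

Row minima are 9 and 9, so Player I's maximin is 9; column maxima are 14 and 12, so Player II's minimax is 12. These differ, so the equilibrium is in mixed strategies.
Let Player I play A with probability p. Player II is indifferent when 14p + 9(1−p) = 9p + 12(1−p), giving p = 3/8.
Let Player II play I with probability q. Player I is indifferent when 14q + 9(1−q) = 9q + 12(1−q), giving q = 3/8.
The value is 14·(3/8) + (9)·(5/8) = 87/8.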